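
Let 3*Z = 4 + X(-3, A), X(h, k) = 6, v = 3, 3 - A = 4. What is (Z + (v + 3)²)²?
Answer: 13924/9 ≈ 1547.1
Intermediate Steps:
A = -1 (A = 3 - 1*4 = 3 - 4 = -1)
Z = 10/3 (Z = (4 + 6)/3 = (⅓)*10 = 10/3 ≈ 3.3333)
(Z + (v + 3)²)² = (10/3 + (3 + 3)²)² = (10/3 + 6²)² = (10/3 + 36)² = (118/3)² = 13924/9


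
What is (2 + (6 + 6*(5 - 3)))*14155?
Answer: 283100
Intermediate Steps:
(2 + (6 + 6*(5 - 3)))*14155 = (2 + (6 + 6*2))*14155 = (2 + (6 + 12))*14155 = (2 + 18)*14155 = 20*14155 = 283100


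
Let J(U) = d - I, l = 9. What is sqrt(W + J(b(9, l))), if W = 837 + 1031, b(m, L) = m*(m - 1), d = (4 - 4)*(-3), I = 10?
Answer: sqrt(1858) ≈ 43.104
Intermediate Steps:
d = 0 (d = 0*(-3) = 0)
b(m, L) = m*(-1 + m)
W = 1868
J(U) = -10 (J(U) = 0 - 1*10 = 0 - 10 = -10)
sqrt(W + J(b(9, l))) = sqrt(1868 - 10) = sqrt(1858)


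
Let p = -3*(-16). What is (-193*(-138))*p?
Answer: 1278432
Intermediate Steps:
p = 48
(-193*(-138))*p = -193*(-138)*48 = 26634*48 = 1278432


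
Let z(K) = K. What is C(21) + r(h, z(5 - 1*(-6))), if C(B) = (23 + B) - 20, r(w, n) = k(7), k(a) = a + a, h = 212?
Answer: 38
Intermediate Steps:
k(a) = 2*a
r(w, n) = 14 (r(w, n) = 2*7 = 14)
C(B) = 3 + B
C(21) + r(h, z(5 - 1*(-6))) = (3 + 21) + 14 = 24 + 14 = 38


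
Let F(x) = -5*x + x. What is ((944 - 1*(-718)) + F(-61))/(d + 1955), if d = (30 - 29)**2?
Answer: 953/978 ≈ 0.97444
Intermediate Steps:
F(x) = -4*x
d = 1 (d = 1**2 = 1)
((944 - 1*(-718)) + F(-61))/(d + 1955) = ((944 - 1*(-718)) - 4*(-61))/(1 + 1955) = ((944 + 718) + 244)/1956 = (1662 + 244)*(1/1956) = 1906*(1/1956) = 953/978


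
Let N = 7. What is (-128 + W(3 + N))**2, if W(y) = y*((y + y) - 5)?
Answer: 484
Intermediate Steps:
W(y) = y*(-5 + 2*y) (W(y) = y*(2*y - 5) = y*(-5 + 2*y))
(-128 + W(3 + N))**2 = (-128 + (3 + 7)*(-5 + 2*(3 + 7)))**2 = (-128 + 10*(-5 + 2*10))**2 = (-128 + 10*(-5 + 20))**2 = (-128 + 10*15)**2 = (-128 + 150)**2 = 22**2 = 484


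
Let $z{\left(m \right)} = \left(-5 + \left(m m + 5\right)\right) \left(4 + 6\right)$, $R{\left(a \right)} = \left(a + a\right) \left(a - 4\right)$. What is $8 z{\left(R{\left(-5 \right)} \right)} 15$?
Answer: $9720000$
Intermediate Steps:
$R{\left(a \right)} = 2 a \left(-4 + a\right)$
$z{\left(m \right)} = 10 m^{2}$ ($z{\left(m \right)} = \left(-5 + \left(m^{2} + 5\right)\right) 10 = \left(-5 + \left(5 + m^{2}\right)\right) 10 = m^{2} \cdot 10 = 10 m^{2}$)
$8 z{\left(R{\left(-5 \right)} \right)} 15 = 8 \cdot 10 \left(2 \left(-5\right) \left(-4 - 5\right)\right)^{2} \cdot 15 = 8 \cdot 10 \left(2 \left(-5\right) \left(-9\right)\right)^{2} \cdot 15 = 8 \cdot 10 \cdot 90^{2} \cdot 15 = 8 \cdot 10 \cdot 8100 \cdot 15 = 8 \cdot 81000 \cdot 15 = 648000 \cdot 15 = 9720000$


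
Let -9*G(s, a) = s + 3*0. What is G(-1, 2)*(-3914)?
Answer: -3914/9 ≈ -434.89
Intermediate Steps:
G(s, a) = -s/9 (G(s, a) = -(s + 3*0)/9 = -(s + 0)/9 = -s/9)
G(-1, 2)*(-3914) = -⅑*(-1)*(-3914) = (⅑)*(-3914) = -3914/9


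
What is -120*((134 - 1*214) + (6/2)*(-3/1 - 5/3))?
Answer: 11280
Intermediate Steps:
-120*((134 - 1*214) + (6/2)*(-3/1 - 5/3)) = -120*((134 - 214) + ((½)*6)*(-3*1 - 5*⅓)) = -120*(-80 + 3*(-3 - 5/3)) = -120*(-80 + 3*(-14/3)) = -120*(-80 - 14) = -120*(-94) = 11280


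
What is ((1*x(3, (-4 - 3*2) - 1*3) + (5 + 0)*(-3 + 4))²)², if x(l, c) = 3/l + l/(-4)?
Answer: 194481/256 ≈ 759.69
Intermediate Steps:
x(l, c) = 3/l - l/4 (x(l, c) = 3/l + l*(-¼) = 3/l - l/4)
((1*x(3, (-4 - 3*2) - 1*3) + (5 + 0)*(-3 + 4))²)² = ((1*(3/3 - ¼*3) + (5 + 0)*(-3 + 4))²)² = ((1*(3*(⅓) - ¾) + 5*1)²)² = ((1*(1 - ¾) + 5)²)² = ((1*(¼) + 5)²)² = ((¼ + 5)²)² = ((21/4)²)² = (441/16)² = 194481/256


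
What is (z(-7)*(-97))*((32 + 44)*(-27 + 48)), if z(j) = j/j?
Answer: -154812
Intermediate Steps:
z(j) = 1
(z(-7)*(-97))*((32 + 44)*(-27 + 48)) = (1*(-97))*((32 + 44)*(-27 + 48)) = -7372*21 = -97*1596 = -154812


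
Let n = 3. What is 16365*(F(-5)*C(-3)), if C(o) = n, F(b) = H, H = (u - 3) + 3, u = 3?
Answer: 147285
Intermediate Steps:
H = 3 (H = (3 - 3) + 3 = 0 + 3 = 3)
F(b) = 3
C(o) = 3
16365*(F(-5)*C(-3)) = 16365*(3*3) = 16365*9 = 147285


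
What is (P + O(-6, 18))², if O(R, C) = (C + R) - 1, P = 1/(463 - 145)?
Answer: 12243001/101124 ≈ 121.07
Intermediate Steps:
P = 1/318 ≈ 0.0031447
O(R, C) = -1 + C + R
(P + O(-6, 18))² = (1/318 + (-1 + 18 - 6))² = (1/318 + 11)² = (3499/318)² = 12243001/101124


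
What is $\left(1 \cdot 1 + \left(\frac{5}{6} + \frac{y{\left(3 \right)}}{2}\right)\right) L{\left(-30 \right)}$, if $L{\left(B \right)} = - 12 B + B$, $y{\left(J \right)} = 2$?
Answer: $935$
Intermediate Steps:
$L{\left(B \right)} = - 11 B$
$\left(1 \cdot 1 + \left(\frac{5}{6} + \frac{y{\left(3 \right)}}{2}\right)\right) L{\left(-30 \right)} = \left(1 \cdot 1 + \left(\frac{5}{6} + \frac{2}{2}\right)\right) \left(\left(-11\right) \left(-30\right)\right) = \left(1 + \left(5 \cdot \frac{1}{6} + 2 \cdot \frac{1}{2}\right)\right) 330 = \left(1 + \left(\frac{5}{6} + 1\right)\right) 330 = \left(1 + \frac{11}{6}\right) 330 = \frac{17}{6} \cdot 330 = 935$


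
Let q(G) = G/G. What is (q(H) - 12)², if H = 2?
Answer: 121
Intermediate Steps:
q(G) = 1
(q(H) - 12)² = (1 - 12)² = (-11)² = 121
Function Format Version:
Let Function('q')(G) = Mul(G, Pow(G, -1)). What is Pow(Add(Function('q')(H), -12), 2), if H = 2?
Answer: 121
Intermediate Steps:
Function('q')(G) = 1
Pow(Add(Function('q')(H), -12), 2) = Pow(Add(1, -12), 2) = Pow(-11, 2) = 121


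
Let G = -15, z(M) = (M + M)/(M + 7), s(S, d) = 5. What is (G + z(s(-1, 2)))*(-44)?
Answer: 1870/3 ≈ 623.33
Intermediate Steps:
z(M) = 2*M/(7 + M) (z(M) = (2*M)/(7 + M) = 2*M/(7 + M))
(G + z(s(-1, 2)))*(-44) = (-15 + 2*5/(7 + 5))*(-44) = (-15 + 2*5/12)*(-44) = (-15 + 2*5*(1/12))*(-44) = (-15 + ⅚)*(-44) = -85/6*(-44) = 1870/3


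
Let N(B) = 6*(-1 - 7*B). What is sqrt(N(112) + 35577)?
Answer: sqrt(30867) ≈ 175.69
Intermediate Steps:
N(B) = -6 - 42*B
sqrt(N(112) + 35577) = sqrt((-6 - 42*112) + 35577) = sqrt((-6 - 4704) + 35577) = sqrt(-4710 + 35577) = sqrt(30867)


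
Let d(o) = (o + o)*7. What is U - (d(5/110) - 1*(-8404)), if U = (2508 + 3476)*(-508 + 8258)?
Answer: 510043549/11 ≈ 4.6368e+7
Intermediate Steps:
d(o) = 14*o (d(o) = (2*o)*7 = 14*o)
U = 46376000 (U = 5984*7750 = 46376000)
U - (d(5/110) - 1*(-8404)) = 46376000 - (14*(5/110) - 1*(-8404)) = 46376000 - (14*(5*(1/110)) + 8404) = 46376000 - (14*(1/22) + 8404) = 46376000 - (7/11 + 8404) = 46376000 - 1*92451/11 = 46376000 - 92451/11 = 510043549/11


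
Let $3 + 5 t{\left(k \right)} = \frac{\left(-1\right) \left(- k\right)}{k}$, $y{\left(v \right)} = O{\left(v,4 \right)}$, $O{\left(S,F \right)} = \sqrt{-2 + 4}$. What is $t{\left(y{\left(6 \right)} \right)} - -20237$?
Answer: $\frac{101183}{5} \approx 20237.0$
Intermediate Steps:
$O{\left(S,F \right)} = \sqrt{2}$
$y{\left(v \right)} = \sqrt{2}$
$t{\left(k \right)} = - \frac{2}{5}$ ($t{\left(k \right)} = - \frac{3}{5} + \frac{- \left(-1\right) k \frac{1}{k}}{5} = - \frac{3}{5} + \frac{k \frac{1}{k}}{5} = - \frac{3}{5} + \frac{1}{5} \cdot 1 = - \frac{3}{5} + \frac{1}{5} = - \frac{2}{5}$)
$t{\left(y{\left(6 \right)} \right)} - -20237 = - \frac{2}{5} - -20237 = - \frac{2}{5} + 20237 = \frac{101183}{5}$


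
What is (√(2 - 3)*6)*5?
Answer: 30*I ≈ 30.0*I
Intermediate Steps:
(√(2 - 3)*6)*5 = (√(-1)*6)*5 = (I*6)*5 = (6*I)*5 = 30*I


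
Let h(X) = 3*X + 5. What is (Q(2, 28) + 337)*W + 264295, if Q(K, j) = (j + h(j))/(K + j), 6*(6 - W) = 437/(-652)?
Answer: 10420726181/39120 ≈ 2.6638e+5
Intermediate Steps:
h(X) = 5 + 3*X
W = 23909/3912 (W = 6 - 437/(6*(-652)) = 6 - 437*(-1)/(6*652) = 6 - ⅙*(-437/652) = 6 + 437/3912 = 23909/3912 ≈ 6.1117)
Q(K, j) = (5 + 4*j)/(K + j) (Q(K, j) = (j + (5 + 3*j))/(K + j) = (5 + 4*j)/(K + j))
(Q(2, 28) + 337)*W + 264295 = ((5 + 4*28)/(2 + 28) + 337)*(23909/3912) + 264295 = ((5 + 112)/30 + 337)*(23909/3912) + 264295 = ((1/30)*117 + 337)*(23909/3912) + 264295 = (39/10 + 337)*(23909/3912) + 264295 = (3409/10)*(23909/3912) + 264295 = 81505781/39120 + 264295 = 10420726181/39120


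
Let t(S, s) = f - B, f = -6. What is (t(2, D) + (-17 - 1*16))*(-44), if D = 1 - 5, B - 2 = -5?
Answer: 1584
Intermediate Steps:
B = -3 (B = 2 - 5 = -3)
D = -4
t(S, s) = -3 (t(S, s) = -6 - 1*(-3) = -6 + 3 = -3)
(t(2, D) + (-17 - 1*16))*(-44) = (-3 + (-17 - 1*16))*(-44) = (-3 + (-17 - 16))*(-44) = (-3 - 33)*(-44) = -36*(-44) = 1584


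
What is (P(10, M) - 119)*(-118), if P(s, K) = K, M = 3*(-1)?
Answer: 14396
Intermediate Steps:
M = -3
(P(10, M) - 119)*(-118) = (-3 - 119)*(-118) = -122*(-118) = 14396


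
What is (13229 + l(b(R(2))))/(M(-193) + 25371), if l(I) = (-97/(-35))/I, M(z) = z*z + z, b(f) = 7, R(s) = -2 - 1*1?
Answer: 3241202/15294615 ≈ 0.21192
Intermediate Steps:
R(s) = -3 (R(s) = -2 - 1 = -3)
M(z) = z + z² (M(z) = z² + z = z + z²)
l(I) = 97/(35*I) (l(I) = (-97*(-1/35))/I = 97/(35*I))
(13229 + l(b(R(2))))/(M(-193) + 25371) = (13229 + (97/35)/7)/(-193*(1 - 193) + 25371) = (13229 + (97/35)*(⅐))/(-193*(-192) + 25371) = (13229 + 97/245)/(37056 + 25371) = (3241202/245)/62427 = (3241202/245)*(1/62427) = 3241202/15294615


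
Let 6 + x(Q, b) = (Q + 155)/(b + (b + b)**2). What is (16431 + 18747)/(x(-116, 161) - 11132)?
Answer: -1217686470/385541857 ≈ -3.1584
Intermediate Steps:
x(Q, b) = -6 + (155 + Q)/(b + 4*b**2) (x(Q, b) = -6 + (Q + 155)/(b + (b + b)**2) = -6 + (155 + Q)/(b + (2*b)**2) = -6 + (155 + Q)/(b + 4*b**2))
(16431 + 18747)/(x(-116, 161) - 11132) = (16431 + 18747)/((155 - 116 - 24*161**2 - 6*161)/(161*(1 + 4*161)) - 11132) = 35178/((155 - 116 - 24*25921 - 966)/(161*(1 + 644)) - 11132) = 35178/((1/161)*(155 - 116 - 622104 - 966)/645 - 11132) = 35178/((1/161)*(1/645)*(-623031) - 11132) = 35178/(-207677/34615 - 11132) = 35178/(-385541857/34615) = 35178*(-34615/385541857) = -1217686470/385541857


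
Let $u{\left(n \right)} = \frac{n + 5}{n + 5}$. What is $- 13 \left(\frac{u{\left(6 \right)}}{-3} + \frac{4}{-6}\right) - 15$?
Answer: $-2$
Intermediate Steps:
$u{\left(n \right)} = 1$ ($u{\left(n \right)} = \frac{5 + n}{5 + n} = 1$)
$- 13 \left(\frac{u{\left(6 \right)}}{-3} + \frac{4}{-6}\right) - 15 = - 13 \left(1 \frac{1}{-3} + \frac{4}{-6}\right) - 15 = - 13 \left(1 \left(- \frac{1}{3}\right) + 4 \left(- \frac{1}{6}\right)\right) - 15 = - 13 \left(- \frac{1}{3} - \frac{2}{3}\right) - 15 = \left(-13\right) \left(-1\right) - 15 = 13 - 15 = -2$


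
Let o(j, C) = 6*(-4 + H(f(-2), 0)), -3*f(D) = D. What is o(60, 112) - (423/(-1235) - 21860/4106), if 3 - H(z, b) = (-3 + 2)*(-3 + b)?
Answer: -46483951/2535455 ≈ -18.334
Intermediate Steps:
f(D) = -D/3
H(z, b) = b (H(z, b) = 3 - (-3 + 2)*(-3 + b) = 3 - (-1)*(-3 + b) = 3 - (3 - b) = 3 + (-3 + b) = b)
o(j, C) = -24 (o(j, C) = 6*(-4 + 0) = 6*(-4) = -24)
o(60, 112) - (423/(-1235) - 21860/4106) = -24 - (423/(-1235) - 21860/4106) = -24 - (423*(-1/1235) - 21860*1/4106) = -24 - (-423/1235 - 10930/2053) = -24 - 1*(-14366969/2535455) = -24 + 14366969/2535455 = -46483951/2535455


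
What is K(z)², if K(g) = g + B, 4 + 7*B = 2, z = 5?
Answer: 1089/49 ≈ 22.224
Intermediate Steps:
B = -2/7 (B = -4/7 + (⅐)*2 = -4/7 + 2/7 = -2/7 ≈ -0.28571)
K(g) = -2/7 + g (K(g) = g - 2/7 = -2/7 + g)
K(z)² = (-2/7 + 5)² = (33/7)² = 1089/49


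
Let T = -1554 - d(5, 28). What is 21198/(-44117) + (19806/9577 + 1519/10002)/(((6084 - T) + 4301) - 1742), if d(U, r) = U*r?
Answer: -133632452126497/278238468256338 ≈ -0.48028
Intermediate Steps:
T = -1694 (T = -1554 - 5*28 = -1554 - 1*140 = -1554 - 140 = -1694)
21198/(-44117) + (19806/9577 + 1519/10002)/(((6084 - T) + 4301) - 1742) = 21198/(-44117) + (19806/9577 + 1519/10002)/(((6084 - 1*(-1694)) + 4301) - 1742) = 21198*(-1/44117) + (19806*(1/9577) + 1519*(1/10002))/(((6084 + 1694) + 4301) - 1742) = -21198/44117 + (19806/9577 + 1519/10002)/((7778 + 4301) - 1742) = -21198/44117 + 212647075/(95789154*(12079 - 1742)) = -21198/44117 + (212647075/95789154)/10337 = -21198/44117 + (212647075/95789154)*(1/10337) = -21198/44117 + 212647075/990172484898 = -133632452126497/278238468256338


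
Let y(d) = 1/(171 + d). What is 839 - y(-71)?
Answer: 83899/100 ≈ 838.99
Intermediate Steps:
839 - y(-71) = 839 - 1/(171 - 71) = 839 - 1/100 = 83899/100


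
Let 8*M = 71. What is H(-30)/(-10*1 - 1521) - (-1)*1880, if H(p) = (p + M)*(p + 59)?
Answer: 23031141/12248 ≈ 1880.4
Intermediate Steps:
M = 71/8 (M = (1/8)*71 = 71/8 ≈ 8.8750)
H(p) = (59 + p)*(71/8 + p) (H(p) = (p + 71/8)*(p + 59) = (71/8 + p)*(59 + p) = (59 + p)*(71/8 + p))
H(-30)/(-10*1 - 1521) - (-1)*1880 = (4189/8 + (-30)**2 + (543/8)*(-30))/(-10*1 - 1521) - (-1)*1880 = (4189/8 + 900 - 8145/4)/(-10 - 1521) - 1*(-1880) = -4901/8/(-1531) + 1880 = -4901/8*(-1/1531) + 1880 = 4901/12248 + 1880 = 23031141/12248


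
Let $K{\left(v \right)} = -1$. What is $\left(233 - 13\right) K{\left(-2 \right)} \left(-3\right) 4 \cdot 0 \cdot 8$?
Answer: $0$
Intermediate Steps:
$\left(233 - 13\right) K{\left(-2 \right)} \left(-3\right) 4 \cdot 0 \cdot 8 = \left(233 - 13\right) - \left(-3\right) 4 \cdot 0 \cdot 8 = 220 - \left(-12\right) 0 \cdot 8 = 220 \left(-1\right) 0 \cdot 8 = 220 \cdot 0 \cdot 8 = 220 \cdot 0 = 0$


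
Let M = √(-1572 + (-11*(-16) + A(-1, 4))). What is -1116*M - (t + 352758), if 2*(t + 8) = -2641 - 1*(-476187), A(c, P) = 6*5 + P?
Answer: -589523 - 1116*I*√1362 ≈ -5.8952e+5 - 41186.0*I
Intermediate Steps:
A(c, P) = 30 + P
t = 236765 (t = -8 + (-2641 - 1*(-476187))/2 = -8 + (-2641 + 476187)/2 = -8 + (½)*473546 = -8 + 236773 = 236765)
M = I*√1362 (M = √(-1572 + (-11*(-16) + (30 + 4))) = √(-1572 + (176 + 34)) = √(-1572 + 210) = √(-1362) = I*√1362 ≈ 36.905*I)
-1116*M - (t + 352758) = -1116*I*√1362 - (236765 + 352758) = -1116*I*√1362 - 1*589523 = -1116*I*√1362 - 589523 = -589523 - 1116*I*√1362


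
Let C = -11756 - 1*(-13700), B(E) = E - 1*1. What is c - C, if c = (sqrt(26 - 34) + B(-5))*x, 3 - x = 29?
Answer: -1788 - 52*I*sqrt(2) ≈ -1788.0 - 73.539*I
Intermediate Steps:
B(E) = -1 + E (B(E) = E - 1 = -1 + E)
x = -26 (x = 3 - 1*29 = 3 - 29 = -26)
C = 1944 (C = -11756 + 13700 = 1944)
c = 156 - 52*I*sqrt(2) (c = (sqrt(26 - 34) + (-1 - 5))*(-26) = (sqrt(-8) - 6)*(-26) = (2*I*sqrt(2) - 6)*(-26) = (-6 + 2*I*sqrt(2))*(-26) = 156 - 52*I*sqrt(2) ≈ 156.0 - 73.539*I)
c - C = (156 - 52*I*sqrt(2)) - 1*1944 = (156 - 52*I*sqrt(2)) - 1944 = -1788 - 52*I*sqrt(2)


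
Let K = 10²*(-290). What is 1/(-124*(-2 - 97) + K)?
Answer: -1/16724 ≈ -5.9794e-5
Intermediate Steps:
K = -29000 (K = 100*(-290) = -29000)
1/(-124*(-2 - 97) + K) = 1/(-124*(-2 - 97) - 29000) = 1/(-124*(-99) - 29000) = 1/(12276 - 29000) = 1/(-16724) = -1/16724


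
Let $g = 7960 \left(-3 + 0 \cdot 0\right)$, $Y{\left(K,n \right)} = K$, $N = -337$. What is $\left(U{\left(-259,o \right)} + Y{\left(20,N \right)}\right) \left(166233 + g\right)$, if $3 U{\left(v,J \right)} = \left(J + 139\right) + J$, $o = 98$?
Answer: $18743145$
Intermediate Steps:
$U{\left(v,J \right)} = \frac{139}{3} + \frac{2 J}{3}$ ($U{\left(v,J \right)} = \frac{\left(J + 139\right) + J}{3} = \frac{\left(139 + J\right) + J}{3} = \frac{139 + 2 J}{3} = \frac{139}{3} + \frac{2 J}{3}$)
$g = -23880$ ($g = 7960 \left(-3 + 0\right) = 7960 \left(-3\right) = -23880$)
$\left(U{\left(-259,o \right)} + Y{\left(20,N \right)}\right) \left(166233 + g\right) = \left(\left(\frac{139}{3} + \frac{2}{3} \cdot 98\right) + 20\right) \left(166233 - 23880\right) = \left(\left(\frac{139}{3} + \frac{196}{3}\right) + 20\right) 142353 = \left(\frac{335}{3} + 20\right) 142353 = \frac{395}{3} \cdot 142353 = 18743145$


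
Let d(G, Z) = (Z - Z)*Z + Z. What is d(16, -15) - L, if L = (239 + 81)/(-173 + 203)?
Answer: -77/3 ≈ -25.667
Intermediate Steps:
d(G, Z) = Z (d(G, Z) = 0*Z + Z = 0 + Z = Z)
L = 32/3 (L = 320/30 = 320*(1/30) = 32/3 ≈ 10.667)
d(16, -15) - L = -15 - 1*32/3 = -15 - 32/3 = -77/3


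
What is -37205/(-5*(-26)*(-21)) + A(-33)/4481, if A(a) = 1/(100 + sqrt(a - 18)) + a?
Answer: 47850094979/3513005418 - I*sqrt(51)/45038531 ≈ 13.621 - 1.5856e-7*I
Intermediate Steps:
A(a) = a + 1/(100 + sqrt(-18 + a)) (A(a) = 1/(100 + sqrt(-18 + a)) + a = a + 1/(100 + sqrt(-18 + a)))
-37205/(-5*(-26)*(-21)) + A(-33)/4481 = -37205/(-5*(-26)*(-21)) + ((1 + 100*(-33) - 33*sqrt(-18 - 33))/(100 + sqrt(-18 - 33)))/4481 = -37205/(130*(-21)) + ((1 - 3300 - 33*I*sqrt(51))/(100 + sqrt(-51)))*(1/4481) = -37205/(-2730) + ((1 - 3300 - 33*I*sqrt(51))/(100 + I*sqrt(51)))*(1/4481) = -37205*(-1/2730) + ((1 - 3300 - 33*I*sqrt(51))/(100 + I*sqrt(51)))*(1/4481) = 1063/78 + ((-3299 - 33*I*sqrt(51))/(100 + I*sqrt(51)))*(1/4481) = 1063/78 + (-3299 - 33*I*sqrt(51))/(4481*(100 + I*sqrt(51)))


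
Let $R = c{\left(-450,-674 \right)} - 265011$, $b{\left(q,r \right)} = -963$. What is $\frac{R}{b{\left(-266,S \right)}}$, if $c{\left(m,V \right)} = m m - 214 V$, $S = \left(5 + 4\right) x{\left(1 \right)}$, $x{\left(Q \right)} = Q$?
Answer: $- \frac{81725}{963} \approx -84.865$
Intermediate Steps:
$S = 9$ ($S = \left(5 + 4\right) 1 = 9 \cdot 1 = 9$)
$c{\left(m,V \right)} = m^{2} - 214 V$
$R = 81725$ ($R = \left(\left(-450\right)^{2} - -144236\right) - 265011 = \left(202500 + 144236\right) - 265011 = 346736 - 265011 = 81725$)
$\frac{R}{b{\left(-266,S \right)}} = \frac{81725}{-963} = 81725 \left(- \frac{1}{963}\right) = - \frac{81725}{963}$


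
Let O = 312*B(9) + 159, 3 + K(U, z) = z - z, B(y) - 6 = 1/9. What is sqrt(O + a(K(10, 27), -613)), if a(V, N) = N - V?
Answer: sqrt(13101)/3 ≈ 38.153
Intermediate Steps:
B(y) = 55/9 (B(y) = 6 + 1/9 = 55/9)
K(U, z) = -3 (K(U, z) = -3 + (z - z) = -3 + 0 = -3)
O = 6197/3 (O = 312*(55/9) + 159 = 5720/3 + 159 = 6197/3 ≈ 2065.7)
sqrt(O + a(K(10, 27), -613)) = sqrt(6197/3 + (-613 - 1*(-3))) = sqrt(6197/3 + (-613 + 3)) = sqrt(6197/3 - 610) = sqrt(4367/3) = sqrt(13101)/3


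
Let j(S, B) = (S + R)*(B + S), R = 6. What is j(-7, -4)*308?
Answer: 3388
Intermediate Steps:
j(S, B) = (6 + S)*(B + S) (j(S, B) = (S + 6)*(B + S) = (6 + S)*(B + S))
j(-7, -4)*308 = ((-7)² + 6*(-4) + 6*(-7) - 4*(-7))*308 = (49 - 24 - 42 + 28)*308 = 11*308 = 3388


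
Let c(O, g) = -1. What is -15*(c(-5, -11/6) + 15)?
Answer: -210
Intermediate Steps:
-15*(c(-5, -11/6) + 15) = -15*(-1 + 15) = -15*14 = -210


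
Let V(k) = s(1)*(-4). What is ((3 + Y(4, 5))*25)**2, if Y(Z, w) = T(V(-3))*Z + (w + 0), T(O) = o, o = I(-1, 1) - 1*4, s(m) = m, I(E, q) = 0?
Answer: 40000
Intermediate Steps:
o = -4 (o = 0 - 1*4 = 0 - 4 = -4)
V(k) = -4 (V(k) = 1*(-4) = -4)
T(O) = -4
Y(Z, w) = w - 4*Z (Y(Z, w) = -4*Z + (w + 0) = -4*Z + w = w - 4*Z)
((3 + Y(4, 5))*25)**2 = ((3 + (5 - 4*4))*25)**2 = ((3 + (5 - 16))*25)**2 = ((3 - 11)*25)**2 = (-8*25)**2 = (-200)**2 = 40000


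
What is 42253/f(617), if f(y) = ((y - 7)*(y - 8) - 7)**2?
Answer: 42253/137999619289 ≈ 3.0618e-7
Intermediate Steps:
f(y) = (-7 + (-8 + y)*(-7 + y))**2 (f(y) = ((-7 + y)*(-8 + y) - 7)**2 = ((-8 + y)*(-7 + y) - 7)**2 = (-7 + (-8 + y)*(-7 + y))**2)
42253/f(617) = 42253/((49 + 617**2 - 15*617)**2) = 42253/((49 + 380689 - 9255)**2) = 42253/(371483**2) = 42253/137999619289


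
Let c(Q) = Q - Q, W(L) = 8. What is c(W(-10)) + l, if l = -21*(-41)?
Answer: 861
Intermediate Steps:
l = 861
c(Q) = 0
c(W(-10)) + l = 0 + 861 = 861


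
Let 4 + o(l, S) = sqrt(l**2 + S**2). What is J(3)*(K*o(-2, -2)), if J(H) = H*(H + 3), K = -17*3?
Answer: 3672 - 1836*sqrt(2) ≈ 1075.5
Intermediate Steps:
K = -51
o(l, S) = -4 + sqrt(S**2 + l**2) (o(l, S) = -4 + sqrt(l**2 + S**2) = -4 + sqrt(S**2 + l**2))
J(H) = H*(3 + H)
J(3)*(K*o(-2, -2)) = (3*(3 + 3))*(-51*(-4 + sqrt((-2)**2 + (-2)**2))) = (3*6)*(-51*(-4 + sqrt(4 + 4))) = 18*(-51*(-4 + sqrt(8))) = 18*(-51*(-4 + 2*sqrt(2))) = 18*(204 - 102*sqrt(2)) = 3672 - 1836*sqrt(2)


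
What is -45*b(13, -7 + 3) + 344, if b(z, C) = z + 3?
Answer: -376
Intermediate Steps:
b(z, C) = 3 + z
-45*b(13, -7 + 3) + 344 = -45*(3 + 13) + 344 = -45*16 + 344 = -720 + 344 = -376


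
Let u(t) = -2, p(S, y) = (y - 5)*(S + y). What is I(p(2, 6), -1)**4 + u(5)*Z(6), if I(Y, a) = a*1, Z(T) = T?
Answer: -11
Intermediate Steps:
p(S, y) = (-5 + y)*(S + y)
I(Y, a) = a
I(p(2, 6), -1)**4 + u(5)*Z(6) = (-1)**4 - 2*6 = 1 - 12 = -11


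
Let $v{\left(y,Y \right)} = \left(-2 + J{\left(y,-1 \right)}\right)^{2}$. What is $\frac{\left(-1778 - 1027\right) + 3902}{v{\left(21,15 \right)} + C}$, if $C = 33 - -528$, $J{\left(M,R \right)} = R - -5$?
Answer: $\frac{1097}{565} \approx 1.9416$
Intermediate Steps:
$J{\left(M,R \right)} = 5 + R$ ($J{\left(M,R \right)} = R + 5 = 5 + R$)
$v{\left(y,Y \right)} = 4$ ($v{\left(y,Y \right)} = \left(-2 + \left(5 - 1\right)\right)^{2} = \left(-2 + 4\right)^{2} = 2^{2} = 4$)
$C = 561$ ($C = 33 + 528 = 561$)
$\frac{\left(-1778 - 1027\right) + 3902}{v{\left(21,15 \right)} + C} = \frac{\left(-1778 - 1027\right) + 3902}{4 + 561} = \frac{\left(-1778 - 1027\right) + 3902}{565} = \left(-2805 + 3902\right) \frac{1}{565} = 1097 \cdot \frac{1}{565} = \frac{1097}{565}$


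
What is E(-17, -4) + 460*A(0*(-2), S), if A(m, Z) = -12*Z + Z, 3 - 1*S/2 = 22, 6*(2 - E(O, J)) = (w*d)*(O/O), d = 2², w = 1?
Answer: 576844/3 ≈ 1.9228e+5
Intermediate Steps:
d = 4
E(O, J) = 4/3 (E(O, J) = 2 - 1*4*O/O/6 = 2 - 2/3 = 2 - ⅙*4 = 2 - ⅔ = 4/3)
S = -38 (S = 6 - 2*22 = 6 - 44 = -38)
A(m, Z) = -11*Z
E(-17, -4) + 460*A(0*(-2), S) = 4/3 + 460*(-11*(-38)) = 4/3 + 460*418 = 4/3 + 192280 = 576844/3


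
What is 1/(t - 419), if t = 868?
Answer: 1/449 ≈ 0.0022272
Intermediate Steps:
1/(t - 419) = 1/(868 - 419) = 1/449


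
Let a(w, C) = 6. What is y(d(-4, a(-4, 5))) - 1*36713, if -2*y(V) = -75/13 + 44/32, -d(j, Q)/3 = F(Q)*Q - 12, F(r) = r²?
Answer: -7635847/208 ≈ -36711.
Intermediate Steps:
d(j, Q) = 36 - 3*Q³ (d(j, Q) = -3*(Q²*Q - 12) = -3*(Q³ - 12) = -3*(-12 + Q³) = 36 - 3*Q³)
y(V) = 457/208 (y(V) = -(-75/13 + 44/32)/2 = -(-75*1/13 + 44*(1/32))/2 = -(-75/13 + 11/8)/2 = -½*(-457/104) = 457/208)
y(d(-4, a(-4, 5))) - 1*36713 = 457/208 - 1*36713 = 457/208 - 36713 = -7635847/208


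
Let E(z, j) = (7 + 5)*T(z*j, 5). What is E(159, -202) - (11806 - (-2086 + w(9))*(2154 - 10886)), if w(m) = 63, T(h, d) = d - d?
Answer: 17653030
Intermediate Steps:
T(h, d) = 0
E(z, j) = 0 (E(z, j) = (7 + 5)*0 = 12*0 = 0)
E(159, -202) - (11806 - (-2086 + w(9))*(2154 - 10886)) = 0 - (11806 - (-2086 + 63)*(2154 - 10886)) = 0 - (11806 - (-2023)*(-8732)) = 0 - (11806 - 1*17664836) = 0 - (11806 - 17664836) = 0 - 1*(-17653030) = 0 + 17653030 = 17653030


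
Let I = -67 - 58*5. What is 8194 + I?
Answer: 7837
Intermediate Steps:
I = -357 (I = -67 - 290 = -357)
8194 + I = 8194 - 357 = 7837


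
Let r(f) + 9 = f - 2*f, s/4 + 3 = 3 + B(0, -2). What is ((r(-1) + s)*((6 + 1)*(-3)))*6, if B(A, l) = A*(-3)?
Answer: 1008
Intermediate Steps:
B(A, l) = -3*A
s = 0 (s = -12 + 4*(3 - 3*0) = -12 + 4*(3 + 0) = -12 + 4*3 = -12 + 12 = 0)
r(f) = -9 - f (r(f) = -9 + (f - 2*f) = -9 - f)
((r(-1) + s)*((6 + 1)*(-3)))*6 = (((-9 - 1*(-1)) + 0)*((6 + 1)*(-3)))*6 = (((-9 + 1) + 0)*(7*(-3)))*6 = ((-8 + 0)*(-21))*6 = -8*(-21)*6 = 168*6 = 1008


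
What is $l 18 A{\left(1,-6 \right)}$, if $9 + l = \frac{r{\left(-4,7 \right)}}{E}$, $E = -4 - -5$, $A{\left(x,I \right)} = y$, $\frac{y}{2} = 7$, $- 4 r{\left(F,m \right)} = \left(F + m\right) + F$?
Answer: $-2205$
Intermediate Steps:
$r{\left(F,m \right)} = - \frac{F}{2} - \frac{m}{4}$ ($r{\left(F,m \right)} = - \frac{\left(F + m\right) + F}{4} = - \frac{m + 2 F}{4} = - \frac{F}{2} - \frac{m}{4}$)
$y = 14$ ($y = 2 \cdot 7 = 14$)
$A{\left(x,I \right)} = 14$
$E = 1$ ($E = -4 + 5 = 1$)
$l = - \frac{35}{4}$ ($l = -9 + \frac{\left(- \frac{1}{2}\right) \left(-4\right) - \frac{7}{4}}{1} = -9 + \left(2 - \frac{7}{4}\right) 1 = -9 + \frac{1}{4} \cdot 1 = -9 + \frac{1}{4} = - \frac{35}{4} \approx -8.75$)
$l 18 A{\left(1,-6 \right)} = \left(- \frac{35}{4}\right) 18 \cdot 14 = \left(- \frac{315}{2}\right) 14 = -2205$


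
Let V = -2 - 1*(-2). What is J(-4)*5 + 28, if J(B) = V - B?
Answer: 48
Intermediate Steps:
V = 0 (V = -2 + 2 = 0)
J(B) = -B (J(B) = 0 - B = -B)
J(-4)*5 + 28 = -1*(-4)*5 + 28 = 4*5 + 28 = 20 + 28 = 48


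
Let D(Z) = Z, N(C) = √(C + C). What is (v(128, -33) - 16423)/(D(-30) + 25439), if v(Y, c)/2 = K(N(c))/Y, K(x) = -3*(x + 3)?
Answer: -1051081/1626176 - 3*I*√66/1626176 ≈ -0.64635 - 1.4987e-5*I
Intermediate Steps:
N(C) = √2*√C (N(C) = √(2*C) = √2*√C)
K(x) = -9 - 3*x (K(x) = -3*(3 + x) = -9 - 3*x)
v(Y, c) = 2*(-9 - 3*√2*√c)/Y (v(Y, c) = 2*((-9 - 3*√2*√c)/Y) = 2*(-9 - 3*√2*√c)/Y)
(v(128, -33) - 16423)/(D(-30) + 25439) = (6*(-3 - √2*√(-33))/128 - 16423)/(-30 + 25439) = (6*(1/128)*(-3 - √2*I*√33) - 16423)/25409 = (6*(1/128)*(-3 - I*√66) - 16423)*(1/25409) = ((-9/64 - 3*I*√66/64) - 16423)*(1/25409) = (-1051081/64 - 3*I*√66/64)*(1/25409) = -1051081/1626176 - 3*I*√66/1626176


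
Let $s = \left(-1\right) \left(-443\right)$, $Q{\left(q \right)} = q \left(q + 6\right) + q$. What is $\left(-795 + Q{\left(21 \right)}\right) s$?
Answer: $-91701$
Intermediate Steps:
$Q{\left(q \right)} = q + q \left(6 + q\right)$ ($Q{\left(q \right)} = q \left(6 + q\right) + q = q + q \left(6 + q\right)$)
$s = 443$
$\left(-795 + Q{\left(21 \right)}\right) s = \left(-795 + 21 \left(7 + 21\right)\right) 443 = \left(-795 + 21 \cdot 28\right) 443 = \left(-795 + 588\right) 443 = \left(-207\right) 443 = -91701$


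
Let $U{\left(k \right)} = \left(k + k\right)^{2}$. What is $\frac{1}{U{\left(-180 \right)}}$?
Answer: $\frac{1}{129600} \approx 7.7161 \cdot 10^{-6}$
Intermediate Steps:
$U{\left(k \right)} = 4 k^{2}$ ($U{\left(k \right)} = \left(2 k\right)^{2} = 4 k^{2}$)
$\frac{1}{U{\left(-180 \right)}} = \frac{1}{4 \left(-180\right)^{2}} = \frac{1}{4 \cdot 32400} = \frac{1}{129600}$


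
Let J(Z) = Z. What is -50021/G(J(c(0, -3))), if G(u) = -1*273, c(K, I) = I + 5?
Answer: 50021/273 ≈ 183.23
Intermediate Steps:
c(K, I) = 5 + I
G(u) = -273
-50021/G(J(c(0, -3))) = -50021/(-273) = -50021*(-1/273) = 50021/273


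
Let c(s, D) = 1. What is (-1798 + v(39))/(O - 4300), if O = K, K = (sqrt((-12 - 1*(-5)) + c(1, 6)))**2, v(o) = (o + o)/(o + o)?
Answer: 1797/4306 ≈ 0.41732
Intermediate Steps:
v(o) = 1 (v(o) = (2*o)/((2*o)) = (2*o)*(1/(2*o)) = 1)
K = -6 (K = (sqrt((-12 - 1*(-5)) + 1))**2 = (sqrt((-12 + 5) + 1))**2 = (sqrt(-7 + 1))**2 = (sqrt(-6))**2 = (I*sqrt(6))**2 = -6)
O = -6
(-1798 + v(39))/(O - 4300) = (-1798 + 1)/(-6 - 4300) = -1797/(-4306) = -1797*(-1/4306) = 1797/4306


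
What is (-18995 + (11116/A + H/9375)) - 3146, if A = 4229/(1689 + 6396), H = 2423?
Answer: -35253150008/39646875 ≈ -889.18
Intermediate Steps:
A = 4229/8085 ≈ 0.52307
(-18995 + (11116/A + H/9375)) - 3146 = (-18995 + (11116/(4229/8085) + 2423/9375)) - 3146 = (-18995 + (11116*(8085/4229) + 2423*(1/9375))) - 3146 = (-18995 + (89872860/4229 + 2423/9375)) - 3146 = (-18995 + 842568309367/39646875) - 3146 = 89475918742/39646875 - 3146 = -35253150008/39646875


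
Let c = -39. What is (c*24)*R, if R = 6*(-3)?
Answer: 16848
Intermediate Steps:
R = -18
(c*24)*R = -39*24*(-18) = -936*(-18) = 16848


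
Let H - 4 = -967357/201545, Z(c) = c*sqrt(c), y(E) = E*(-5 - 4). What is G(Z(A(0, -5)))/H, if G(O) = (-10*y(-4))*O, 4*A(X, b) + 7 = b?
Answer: -217668600*I*sqrt(3)/161177 ≈ -2339.1*I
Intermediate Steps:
A(X, b) = -7/4 + b/4
y(E) = -9*E (y(E) = E*(-9) = -9*E)
Z(c) = c**(3/2)
G(O) = -360*O (G(O) = (-(-90)*(-4))*O = (-10*36)*O = -360*O)
H = -161177/201545 (H = 4 - 967357/201545 = -161177/201545 ≈ -0.79971)
G(Z(A(0, -5)))/H = (-360*(-7/4 + (1/4)*(-5))**(3/2))/(-161177/201545) = -360*(-7/4 - 5/4)**(3/2)*(-201545/161177) = -(-1080)*I*sqrt(3)*(-201545/161177) = (1080*I*sqrt(3))*(-201545/161177) = -217668600*I*sqrt(3)/161177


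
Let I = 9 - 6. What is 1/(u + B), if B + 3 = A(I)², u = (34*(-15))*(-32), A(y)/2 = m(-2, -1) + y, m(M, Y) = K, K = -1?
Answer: 1/16333 ≈ 6.1226e-5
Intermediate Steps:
m(M, Y) = -1
I = 3
A(y) = -2 + 2*y (A(y) = 2*(-1 + y) = -2 + 2*y)
u = 16320 (u = -510*(-32) = 16320)
B = 13 (B = -3 + (-2 + 2*3)² = -3 + (-2 + 6)² = -3 + 4² = -3 + 16 = 13)
1/(u + B) = 1/(16320 + 13) = 1/16333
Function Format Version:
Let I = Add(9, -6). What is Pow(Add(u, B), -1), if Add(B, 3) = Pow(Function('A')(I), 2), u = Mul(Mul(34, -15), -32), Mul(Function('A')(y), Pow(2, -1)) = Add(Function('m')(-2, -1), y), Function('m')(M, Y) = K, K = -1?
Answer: Rational(1, 16333) ≈ 6.1226e-5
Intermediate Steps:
Function('m')(M, Y) = -1
I = 3
Function('A')(y) = Add(-2, Mul(2, y)) (Function('A')(y) = Mul(2, Add(-1, y)) = Add(-2, Mul(2, y)))
u = 16320 (u = Mul(-510, -32) = 16320)
B = 13 (B = Add(-3, Pow(Add(-2, Mul(2, 3)), 2)) = Add(-3, Pow(Add(-2, 6), 2)) = Add(-3, Pow(4, 2)) = Add(-3, 16) = 13)
Pow(Add(u, B), -1) = Pow(Add(16320, 13), -1) = Pow(16333, -1) = Rational(1, 16333)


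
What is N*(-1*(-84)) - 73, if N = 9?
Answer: 683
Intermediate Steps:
N*(-1*(-84)) - 73 = 9*(-1*(-84)) - 73 = 9*84 - 73 = 756 - 73 = 683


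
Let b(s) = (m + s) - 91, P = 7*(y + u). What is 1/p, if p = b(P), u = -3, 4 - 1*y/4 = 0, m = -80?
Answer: -1/80 ≈ -0.012500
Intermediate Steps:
y = 16 (y = 16 - 4*0 = 16 + 0 = 16)
P = 91 (P = 7*(16 - 3) = 7*13 = 91)
b(s) = -171 + s (b(s) = (-80 + s) - 91 = -171 + s)
p = -80 (p = -171 + 91 = -80)
1/p = 1/(-80) = -1/80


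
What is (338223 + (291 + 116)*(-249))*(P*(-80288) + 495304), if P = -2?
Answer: 155364854400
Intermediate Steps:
(338223 + (291 + 116)*(-249))*(P*(-80288) + 495304) = (338223 + (291 + 116)*(-249))*(-2*(-80288) + 495304) = (338223 + 407*(-249))*(160576 + 495304) = (338223 - 101343)*655880 = 236880*655880 = 155364854400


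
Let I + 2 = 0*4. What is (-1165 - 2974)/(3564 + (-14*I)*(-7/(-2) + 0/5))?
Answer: -4139/3662 ≈ -1.1303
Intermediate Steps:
I = -2 (I = -2 + 0*4 = -2 + 0 = -2)
(-1165 - 2974)/(3564 + (-14*I)*(-7/(-2) + 0/5)) = (-1165 - 2974)/(3564 + (-14*(-2))*(-7/(-2) + 0/5)) = -4139/(3564 + 28*(-7*(-1/2) + 0*(1/5))) = -4139/(3564 + 28*(7/2 + 0)) = -4139/(3564 + 28*(7/2)) = -4139/(3564 + 98) = -4139/3662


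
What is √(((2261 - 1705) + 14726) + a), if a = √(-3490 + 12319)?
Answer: 3*√(1698 + √109) ≈ 124.00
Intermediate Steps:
a = 9*√109 (a = √8829 = 9*√109 ≈ 93.963)
√(((2261 - 1705) + 14726) + a) = √(((2261 - 1705) + 14726) + 9*√109) = √((556 + 14726) + 9*√109) = √(15282 + 9*√109)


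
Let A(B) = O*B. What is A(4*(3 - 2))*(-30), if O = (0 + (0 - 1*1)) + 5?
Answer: -480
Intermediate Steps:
O = 4 (O = (0 + (0 - 1)) + 5 = (0 - 1) + 5 = -1 + 5 = 4)
A(B) = 4*B
A(4*(3 - 2))*(-30) = (4*(4*(3 - 2)))*(-30) = (4*(4*1))*(-30) = (4*4)*(-30) = 16*(-30) = -480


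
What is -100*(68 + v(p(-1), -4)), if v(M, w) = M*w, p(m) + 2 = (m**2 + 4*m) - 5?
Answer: -10800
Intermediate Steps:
p(m) = -7 + m**2 + 4*m (p(m) = -2 + ((m**2 + 4*m) - 5) = -2 + (-5 + m**2 + 4*m) = -7 + m**2 + 4*m)
-100*(68 + v(p(-1), -4)) = -100*(68 + (-7 + (-1)**2 + 4*(-1))*(-4)) = -100*(68 + (-7 + 1 - 4)*(-4)) = -100*(68 - 10*(-4)) = -100*(68 + 40) = -100*108 = -10800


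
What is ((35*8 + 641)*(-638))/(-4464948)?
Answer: 97933/744158 ≈ 0.13160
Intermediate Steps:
((35*8 + 641)*(-638))/(-4464948) = ((280 + 641)*(-638))*(-1/4464948) = (921*(-638))*(-1/4464948) = -587598*(-1/4464948) = 97933/744158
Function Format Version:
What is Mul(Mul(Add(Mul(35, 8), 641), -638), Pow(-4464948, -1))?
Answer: Rational(97933, 744158) ≈ 0.13160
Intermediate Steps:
Mul(Mul(Add(Mul(35, 8), 641), -638), Pow(-4464948, -1)) = Mul(Mul(Add(280, 641), -638), Rational(-1, 4464948)) = Mul(Mul(921, -638), Rational(-1, 4464948)) = Mul(-587598, Rational(-1, 4464948)) = Rational(97933, 744158)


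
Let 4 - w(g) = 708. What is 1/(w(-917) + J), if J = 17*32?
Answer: -1/160 ≈ -0.0062500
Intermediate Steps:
w(g) = -704 (w(g) = 4 - 1*708 = 4 - 708 = -704)
J = 544
1/(w(-917) + J) = 1/(-704 + 544) = 1/(-160) = -1/160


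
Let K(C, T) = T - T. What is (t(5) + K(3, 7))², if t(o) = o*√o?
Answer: 125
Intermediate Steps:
K(C, T) = 0
t(o) = o^(3/2)
(t(5) + K(3, 7))² = (5^(3/2) + 0)² = (5*√5 + 0)² = (5*√5)² = 125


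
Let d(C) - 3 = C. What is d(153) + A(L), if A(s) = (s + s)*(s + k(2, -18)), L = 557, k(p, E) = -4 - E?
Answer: 636250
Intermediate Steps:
d(C) = 3 + C
A(s) = 2*s*(14 + s) (A(s) = (s + s)*(s + (-4 - 1*(-18))) = (2*s)*(s + (-4 + 18)) = (2*s)*(s + 14) = (2*s)*(14 + s) = 2*s*(14 + s))
d(153) + A(L) = (3 + 153) + 2*557*(14 + 557) = 156 + 2*557*571 = 156 + 636094 = 636250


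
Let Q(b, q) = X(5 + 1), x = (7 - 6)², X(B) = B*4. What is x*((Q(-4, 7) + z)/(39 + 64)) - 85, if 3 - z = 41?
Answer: -8769/103 ≈ -85.136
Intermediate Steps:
z = -38 (z = 3 - 1*41 = 3 - 41 = -38)
X(B) = 4*B
x = 1 (x = 1² = 1)
Q(b, q) = 24 (Q(b, q) = 4*(5 + 1) = 4*6 = 24)
x*((Q(-4, 7) + z)/(39 + 64)) - 85 = 1*((24 - 38)/(39 + 64)) - 85 = 1*(-14/103) - 85 = -14/103 - 85 = -8769/103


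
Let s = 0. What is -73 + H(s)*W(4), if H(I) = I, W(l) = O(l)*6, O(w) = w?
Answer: -73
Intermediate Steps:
W(l) = 6*l (W(l) = l*6 = 6*l)
-73 + H(s)*W(4) = -73 + 0*(6*4) = -73 + 0*24 = -73 + 0 = -73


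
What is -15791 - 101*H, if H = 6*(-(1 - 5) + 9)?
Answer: -23669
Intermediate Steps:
H = 78 (H = 6*(-1*(-4) + 9) = 6*(4 + 9) = 6*13 = 78)
-15791 - 101*H = -15791 - 101*78 = -15791 - 1*7878 = -15791 - 7878 = -23669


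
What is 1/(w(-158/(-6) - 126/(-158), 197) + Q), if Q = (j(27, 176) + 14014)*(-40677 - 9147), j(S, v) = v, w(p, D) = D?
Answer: -1/707002363 ≈ -1.4144e-9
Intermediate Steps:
Q = -707002560 (Q = (176 + 14014)*(-40677 - 9147) = 14190*(-49824) = -707002560)
1/(w(-158/(-6) - 126/(-158), 197) + Q) = 1/(197 - 707002560) = 1/(-707002363) = -1/707002363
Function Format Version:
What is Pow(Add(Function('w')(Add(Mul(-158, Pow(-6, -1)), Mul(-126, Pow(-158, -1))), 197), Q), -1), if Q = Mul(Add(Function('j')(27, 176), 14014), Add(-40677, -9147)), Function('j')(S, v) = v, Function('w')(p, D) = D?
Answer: Rational(-1, 707002363) ≈ -1.4144e-9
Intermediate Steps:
Q = -707002560 (Q = Mul(Add(176, 14014), Add(-40677, -9147)) = Mul(14190, -49824) = -707002560)
Pow(Add(Function('w')(Add(Mul(-158, Pow(-6, -1)), Mul(-126, Pow(-158, -1))), 197), Q), -1) = Pow(Add(197, -707002560), -1) = Pow(-707002363, -1) = Rational(-1, 707002363)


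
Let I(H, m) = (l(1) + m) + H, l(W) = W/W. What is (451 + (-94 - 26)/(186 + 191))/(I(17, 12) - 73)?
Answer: -169907/16211 ≈ -10.481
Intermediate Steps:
l(W) = 1
I(H, m) = 1 + H + m (I(H, m) = (1 + m) + H = 1 + H + m)
(451 + (-94 - 26)/(186 + 191))/(I(17, 12) - 73) = (451 + (-94 - 26)/(186 + 191))/((1 + 17 + 12) - 73) = (451 - 120/377)/(30 - 73) = (451 - 120*1/377)/(-43) = (451 - 120/377)*(-1/43) = (169907/377)*(-1/43) = -169907/16211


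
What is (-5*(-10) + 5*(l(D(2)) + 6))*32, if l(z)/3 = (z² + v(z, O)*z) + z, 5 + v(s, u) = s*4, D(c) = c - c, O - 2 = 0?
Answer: 2560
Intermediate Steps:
O = 2 (O = 2 + 0 = 2)
D(c) = 0
v(s, u) = -5 + 4*s (v(s, u) = -5 + s*4 = -5 + 4*s)
l(z) = 3*z + 3*z² + 3*z*(-5 + 4*z) (l(z) = 3*((z² + (-5 + 4*z)*z) + z) = 3*((z² + z*(-5 + 4*z)) + z) = 3*(z + z² + z*(-5 + 4*z)) = 3*z + 3*z² + 3*z*(-5 + 4*z))
(-5*(-10) + 5*(l(D(2)) + 6))*32 = (-5*(-10) + 5*(3*0*(-4 + 5*0) + 6))*32 = (50 + 5*(3*0*(-4 + 0) + 6))*32 = (50 + 5*(3*0*(-4) + 6))*32 = (50 + 5*(0 + 6))*32 = (50 + 5*6)*32 = (50 + 30)*32 = 80*32 = 2560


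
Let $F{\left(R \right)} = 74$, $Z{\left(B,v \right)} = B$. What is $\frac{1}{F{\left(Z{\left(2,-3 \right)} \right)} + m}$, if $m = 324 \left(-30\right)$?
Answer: $- \frac{1}{9646} \approx -0.00010367$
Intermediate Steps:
$m = -9720$
$\frac{1}{F{\left(Z{\left(2,-3 \right)} \right)} + m} = \frac{1}{74 - 9720} = \frac{1}{-9646} = - \frac{1}{9646}$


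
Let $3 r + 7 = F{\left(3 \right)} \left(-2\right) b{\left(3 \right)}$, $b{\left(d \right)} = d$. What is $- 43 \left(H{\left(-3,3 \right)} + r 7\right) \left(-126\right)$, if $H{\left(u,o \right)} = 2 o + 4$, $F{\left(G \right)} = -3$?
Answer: $193242$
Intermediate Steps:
$r = \frac{11}{3}$ ($r = - \frac{7}{3} + \frac{\left(-3\right) \left(-2\right) 3}{3} = - \frac{7}{3} + \frac{6 \cdot 3}{3} = - \frac{7}{3} + \frac{1}{3} \cdot 18 = - \frac{7}{3} + 6 = \frac{11}{3} \approx 3.6667$)
$H{\left(u,o \right)} = 4 + 2 o$
$- 43 \left(H{\left(-3,3 \right)} + r 7\right) \left(-126\right) = - 43 \left(\left(4 + 2 \cdot 3\right) + \frac{11}{3} \cdot 7\right) \left(-126\right) = - 43 \left(\left(4 + 6\right) + \frac{77}{3}\right) \left(-126\right) = - 43 \left(10 + \frac{77}{3}\right) \left(-126\right) = \left(-43\right) \frac{107}{3} \left(-126\right) = \left(- \frac{4601}{3}\right) \left(-126\right) = 193242$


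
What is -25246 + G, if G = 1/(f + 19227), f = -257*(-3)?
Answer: -504869507/19998 ≈ -25246.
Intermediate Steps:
f = 771
G = 1/19998 (G = 1/(771 + 19227) = 1/19998 ≈ 5.0005e-5)
-25246 + G = -25246 + 1/19998 = -504869507/19998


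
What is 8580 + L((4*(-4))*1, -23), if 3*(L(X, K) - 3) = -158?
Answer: 25591/3 ≈ 8530.3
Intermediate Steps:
L(X, K) = -149/3 (L(X, K) = 3 + (⅓)*(-158) = 3 - 158/3 = -149/3)
8580 + L((4*(-4))*1, -23) = 8580 - 149/3 = 25591/3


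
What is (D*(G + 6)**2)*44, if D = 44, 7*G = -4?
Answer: 2795584/49 ≈ 57053.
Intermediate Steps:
G = -4/7 (G = (1/7)*(-4) = -4/7 ≈ -0.57143)
(D*(G + 6)**2)*44 = (44*(-4/7 + 6)**2)*44 = (44*(38/7)**2)*44 = (44*(1444/49))*44 = (63536/49)*44 = 2795584/49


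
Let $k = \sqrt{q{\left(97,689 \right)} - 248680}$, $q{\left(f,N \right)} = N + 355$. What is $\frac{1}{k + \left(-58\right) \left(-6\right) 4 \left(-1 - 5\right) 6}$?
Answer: $- \frac{12528}{627865045} - \frac{i \sqrt{61909}}{1255730090} \approx -1.9953 \cdot 10^{-5} - 1.9814 \cdot 10^{-7} i$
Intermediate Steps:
$q{\left(f,N \right)} = 355 + N$
$k = 2 i \sqrt{61909}$ ($k = \sqrt{\left(355 + 689\right) - 248680} = \sqrt{1044 - 248680} = \sqrt{-247636} = 2 i \sqrt{61909} \approx 497.63 i$)
$\frac{1}{k + \left(-58\right) \left(-6\right) 4 \left(-1 - 5\right) 6} = \frac{1}{2 i \sqrt{61909} + \left(-58\right) \left(-6\right) 4 \left(-1 - 5\right) 6} = \frac{1}{2 i \sqrt{61909} + 348 \cdot 4 \left(-6\right) 6} = \frac{1}{2 i \sqrt{61909} + 348 \left(\left(-24\right) 6\right)} = \frac{1}{2 i \sqrt{61909} + 348 \left(-144\right)} = \frac{1}{2 i \sqrt{61909} - 50112} = \frac{1}{-50112 + 2 i \sqrt{61909}}$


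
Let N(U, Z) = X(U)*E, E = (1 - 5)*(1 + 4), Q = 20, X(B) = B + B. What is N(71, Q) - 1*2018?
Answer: -4858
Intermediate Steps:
X(B) = 2*B
E = -20 (E = -4*5 = -20)
N(U, Z) = -40*U (N(U, Z) = (2*U)*(-20) = -40*U)
N(71, Q) - 1*2018 = -40*71 - 1*2018 = -2840 - 2018 = -4858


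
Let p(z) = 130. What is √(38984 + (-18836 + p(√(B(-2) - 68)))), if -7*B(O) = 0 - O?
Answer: √20278 ≈ 142.40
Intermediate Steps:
B(O) = O/7 (B(O) = -(0 - O)/7 = -(-1)*O/7 = O/7)
√(38984 + (-18836 + p(√(B(-2) - 68)))) = √(38984 + (-18836 + 130)) = √(38984 - 18706) = √20278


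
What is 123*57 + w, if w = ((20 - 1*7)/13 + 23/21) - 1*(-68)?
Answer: 148703/21 ≈ 7081.1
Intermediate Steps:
w = 1472/21 (w = ((20 - 7)*(1/13) + 23*(1/21)) + 68 = (13*(1/13) + 23/21) + 68 = (1 + 23/21) + 68 = 44/21 + 68 = 1472/21 ≈ 70.095)
123*57 + w = 123*57 + 1472/21 = 7011 + 1472/21 = 148703/21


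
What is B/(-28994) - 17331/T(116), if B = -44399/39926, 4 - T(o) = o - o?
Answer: -2507826968921/578807222 ≈ -4332.8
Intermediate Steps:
T(o) = 4 (T(o) = 4 - (o - o) = 4 - 1*0 = 4 + 0 = 4)
B = -44399/39926 (B = -44399*1/39926 = -44399/39926 ≈ -1.1120)
B/(-28994) - 17331/T(116) = -44399/39926/(-28994) - 17331/4 = -44399/39926*(-1/28994) - 17331*¼ = 44399/1157614444 - 17331/4 = -2507826968921/578807222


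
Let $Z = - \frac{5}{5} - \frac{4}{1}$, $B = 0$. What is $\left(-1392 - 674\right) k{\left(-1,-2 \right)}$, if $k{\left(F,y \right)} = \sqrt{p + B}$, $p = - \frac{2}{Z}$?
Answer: $- \frac{2066 \sqrt{10}}{5} \approx -1306.7$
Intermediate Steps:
$Z = -5$ ($Z = \left(-5\right) \frac{1}{5} - 4 = -1 - 4 = -5$)
$p = \frac{2}{5}$ ($p = - \frac{2}{-5} = \left(-2\right) \left(- \frac{1}{5}\right) = \frac{2}{5} \approx 0.4$)
$k{\left(F,y \right)} = \frac{\sqrt{10}}{5}$ ($k{\left(F,y \right)} = \sqrt{\frac{2}{5} + 0} = \sqrt{\frac{2}{5}} = \frac{\sqrt{10}}{5}$)
$\left(-1392 - 674\right) k{\left(-1,-2 \right)} = \left(-1392 - 674\right) \frac{\sqrt{10}}{5} = - 2066 \frac{\sqrt{10}}{5} = - \frac{2066 \sqrt{10}}{5}$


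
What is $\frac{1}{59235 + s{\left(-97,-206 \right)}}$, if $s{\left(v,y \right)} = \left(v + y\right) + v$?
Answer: $\frac{1}{58835} \approx 1.6997 \cdot 10^{-5}$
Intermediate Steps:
$s{\left(v,y \right)} = y + 2 v$
$\frac{1}{59235 + s{\left(-97,-206 \right)}} = \frac{1}{59235 + \left(-206 + 2 \left(-97\right)\right)} = \frac{1}{59235 - 400} = \frac{1}{58835}$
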